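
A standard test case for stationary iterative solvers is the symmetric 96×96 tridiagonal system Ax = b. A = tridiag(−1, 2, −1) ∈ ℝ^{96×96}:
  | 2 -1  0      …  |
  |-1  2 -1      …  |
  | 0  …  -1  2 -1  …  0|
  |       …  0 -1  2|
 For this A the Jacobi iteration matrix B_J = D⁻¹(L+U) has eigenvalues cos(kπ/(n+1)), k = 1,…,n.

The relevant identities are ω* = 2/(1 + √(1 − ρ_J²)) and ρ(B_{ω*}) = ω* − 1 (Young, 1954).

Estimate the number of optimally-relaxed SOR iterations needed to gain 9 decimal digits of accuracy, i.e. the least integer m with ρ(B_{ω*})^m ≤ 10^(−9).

[ρ_J] n=96: ρ(B_J) = cos(π/(n+1)) = cos(π/97) = 0.9994756.
root = sin(π/97) = 0.0323819  (since 1−cos² = sin²).
ω* = 2 / (1 + 0.0323819) = 2 / 1.0323819 ≈ 1.9372676.
ρ_SOR = ω* − 1 ≈ 0.9372676.
ρ_SOR^m ≤ 10^(−9) ⇔ m ≥ 9·ln10/(−ln 0.9372676) = 20.7233/0.0647864 = 319.871; m = ⌈319.871⌉ = 320.

m = 320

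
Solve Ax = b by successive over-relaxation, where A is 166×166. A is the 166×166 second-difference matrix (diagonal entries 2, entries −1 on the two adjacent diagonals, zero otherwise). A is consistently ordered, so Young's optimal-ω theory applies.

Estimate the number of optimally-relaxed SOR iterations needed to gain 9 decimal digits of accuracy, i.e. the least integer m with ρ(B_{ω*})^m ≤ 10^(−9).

m = 551

With n=166, ρ(Jacobi) = cos(π/167) = 0.9998231.
root = sin(π/167) = 0.0188108  (since 1−cos² = sin²).
ω* = 2/(1 + 0.0188108) = 2/1.0188108 = 1.9630730.
ρ_SOR = ω* − 1 = 1.9630730 − 1 = 0.9630730.
Need (0.9630730)^m ≤ 10^(−9): m ≥ 9·ln10/|ln 0.9630730| = 20.7233/0.0376261 = 550.769 ⇒ m = 551.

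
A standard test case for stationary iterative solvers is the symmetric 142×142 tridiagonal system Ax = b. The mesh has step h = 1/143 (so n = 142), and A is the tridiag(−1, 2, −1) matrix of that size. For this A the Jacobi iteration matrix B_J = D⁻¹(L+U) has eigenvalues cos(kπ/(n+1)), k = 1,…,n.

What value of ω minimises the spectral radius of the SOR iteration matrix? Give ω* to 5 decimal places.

ω* = 1.95701

With n=142, ρ(Jacobi) = cos(π/143) = 0.99976.
√(1 − cos²(π/143)) = sin(π/143) ≈ 0.021967.
Then 2/(1+√(1−ρ_J²)) = 2/(1+0.021967); ω* = 2/1.021967 = 1.95701.
and ρ(B_{ω*}) = 1.95701 − 1 = 0.95701.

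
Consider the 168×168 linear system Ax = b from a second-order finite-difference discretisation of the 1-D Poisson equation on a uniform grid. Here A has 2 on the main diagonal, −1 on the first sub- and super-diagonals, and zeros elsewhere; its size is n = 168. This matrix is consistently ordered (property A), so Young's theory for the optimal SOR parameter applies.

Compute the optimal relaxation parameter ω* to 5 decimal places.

ω* = 1.96350

B_J for the 168×168 system has eigenvalues cos(kπ/169); ρ_J = cos(π/169) = 0.99983.
√(1−ρ_J²) = |sin(π/169)| = 0.018588
ω* = 2 / (1 + 0.018588) = 2 / 1.018588 ≈ 1.96350.
Hence ρ(B_{ω*}) = 1.96350 − 1 = 0.96350.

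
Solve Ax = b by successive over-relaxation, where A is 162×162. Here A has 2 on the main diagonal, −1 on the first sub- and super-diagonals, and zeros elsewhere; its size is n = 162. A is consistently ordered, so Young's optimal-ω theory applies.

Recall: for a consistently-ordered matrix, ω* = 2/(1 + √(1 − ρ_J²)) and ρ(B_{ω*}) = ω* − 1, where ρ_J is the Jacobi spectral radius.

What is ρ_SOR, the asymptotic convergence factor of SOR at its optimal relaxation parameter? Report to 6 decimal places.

½·tridiag(1,0,1) at n=162: λ_k = cos(kπ/163); max |λ| at k=1 ⇒ ρ_J = cos(π/163) ≈ 0.999814.
root = sin(π/163) = 0.0192724  (since 1−cos² = sin²).
ω* = 2/(1+0.0192724) = 1.962184
[ρ_SOR] ω* − 1 = 0.962184.

ρ_SOR = 0.962184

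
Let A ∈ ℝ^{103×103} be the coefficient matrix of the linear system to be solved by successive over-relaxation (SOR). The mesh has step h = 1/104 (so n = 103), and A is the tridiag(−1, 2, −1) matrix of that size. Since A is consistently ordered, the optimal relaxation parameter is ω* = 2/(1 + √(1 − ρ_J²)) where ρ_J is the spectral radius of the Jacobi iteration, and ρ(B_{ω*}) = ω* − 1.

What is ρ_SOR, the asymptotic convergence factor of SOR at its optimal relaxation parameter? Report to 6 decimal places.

B_J for the 103×103 system has eigenvalues cos(kπ/104); ρ_J = cos(π/104) = 0.999544.
√(1−ρ_J²) simplifies to sin(π/104) = 0.0302030.
ω* = 2/(1+0.0302030) = 1.941365
ρ_SOR = ω* − 1 = 1.941365 − 1 = 0.941365.

ρ_SOR = 0.941365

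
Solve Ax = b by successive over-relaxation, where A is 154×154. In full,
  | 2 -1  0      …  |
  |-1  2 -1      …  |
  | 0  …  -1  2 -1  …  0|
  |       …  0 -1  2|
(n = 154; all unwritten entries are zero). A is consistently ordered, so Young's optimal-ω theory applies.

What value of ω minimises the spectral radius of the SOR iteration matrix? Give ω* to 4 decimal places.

ω* = 1.9603

½·tridiag(1,0,1) at n=154: λ_k = cos(kπ/155); max |λ| at k=1 ⇒ ρ_J = cos(π/155) ≈ 0.9998.
√(1−ρ_J²) simplifies to sin(π/155) = 0.02027.
So ω* = 2/1.02027 = 1.9603 (Young).
Hence ρ(B_{ω*}) = 1.9603 − 1 = 0.9603.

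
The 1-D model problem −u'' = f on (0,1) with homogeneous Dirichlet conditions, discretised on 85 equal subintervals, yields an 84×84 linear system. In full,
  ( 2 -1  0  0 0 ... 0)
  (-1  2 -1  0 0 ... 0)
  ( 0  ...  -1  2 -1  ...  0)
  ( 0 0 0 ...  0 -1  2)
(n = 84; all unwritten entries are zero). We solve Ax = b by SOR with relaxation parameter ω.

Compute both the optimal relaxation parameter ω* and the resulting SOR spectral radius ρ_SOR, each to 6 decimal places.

ω* = 1.928731, ρ_SOR = 0.928731

ρ_J = max_k |cos(kπ/85)| = cos(π/85) = 0.999317
√(1 − cos²(π/85)) = sin(π/85) ≈ 0.0369515.
ω* = 2 / (1 + 0.0369515) = 2 / 1.0369515 ≈ 1.928731.
ρ_SOR = ω* − 1 ≈ 0.928731.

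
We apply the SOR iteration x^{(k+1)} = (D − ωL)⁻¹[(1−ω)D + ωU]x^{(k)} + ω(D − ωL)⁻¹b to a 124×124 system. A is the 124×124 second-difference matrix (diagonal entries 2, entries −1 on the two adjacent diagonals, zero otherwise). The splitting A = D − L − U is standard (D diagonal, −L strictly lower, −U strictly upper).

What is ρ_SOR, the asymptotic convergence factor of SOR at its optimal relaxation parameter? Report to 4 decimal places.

With n=124, ρ(Jacobi) = cos(π/125) = 0.9997.
√(1−ρ_J²) = |sin(π/125)| = 0.02513
Young: ω* = 2/(1+√(1−ρ_J²)) = 2/(1+0.02513) = 2/1.02513 = 1.9510.
ρ_SOR = ω* − 1 = 1.9510 − 1 = 0.9510.

ρ_SOR = 0.9510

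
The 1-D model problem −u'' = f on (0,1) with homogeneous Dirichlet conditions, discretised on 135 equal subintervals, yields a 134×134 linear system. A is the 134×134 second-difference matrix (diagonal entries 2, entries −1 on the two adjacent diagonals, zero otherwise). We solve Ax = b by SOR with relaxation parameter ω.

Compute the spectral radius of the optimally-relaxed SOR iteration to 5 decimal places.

B_J for the 134×134 system has eigenvalues cos(kπ/135); ρ_J = cos(π/135) = 0.99973.
1 − cos²(π/135) = sin²(π/135) ⇒ √(1−ρ_J²) = sin(π/135) = 0.023269.
ω* = 2 / (1 + 0.023269) = 2 / 1.023269 ≈ 1.95452.
ρ_SOR = ω* − 1 = 1.95452 − 1 = 0.95452.

ρ_SOR = 0.95452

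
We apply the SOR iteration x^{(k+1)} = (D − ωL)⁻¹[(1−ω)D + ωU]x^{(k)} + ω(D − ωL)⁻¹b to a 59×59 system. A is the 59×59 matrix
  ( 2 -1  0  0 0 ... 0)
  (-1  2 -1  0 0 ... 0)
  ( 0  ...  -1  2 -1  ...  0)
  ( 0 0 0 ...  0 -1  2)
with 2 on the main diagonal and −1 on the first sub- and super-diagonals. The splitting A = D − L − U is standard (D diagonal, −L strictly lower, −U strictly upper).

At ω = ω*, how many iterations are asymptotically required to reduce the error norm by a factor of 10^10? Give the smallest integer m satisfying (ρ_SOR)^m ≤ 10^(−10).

[ρ_J] n=59: ρ(B_J) = cos(π/(n+1)) = cos(π/60) = 0.9986295.
√(1−ρ_J²) simplifies to sin(π/60) = 0.0523360.
Then 2/(1+√(1−ρ_J²)) = 2/(1+0.0523360); ω* = 2/1.0523360 = 1.9005337.
ρ_SOR = ω* − 1 ≈ 0.9005337.
For 10 digits: m = 10·ln10 / (−ln 0.9005337) = 23.0259/0.104768 = 219.780; round up → m = 220.

m = 220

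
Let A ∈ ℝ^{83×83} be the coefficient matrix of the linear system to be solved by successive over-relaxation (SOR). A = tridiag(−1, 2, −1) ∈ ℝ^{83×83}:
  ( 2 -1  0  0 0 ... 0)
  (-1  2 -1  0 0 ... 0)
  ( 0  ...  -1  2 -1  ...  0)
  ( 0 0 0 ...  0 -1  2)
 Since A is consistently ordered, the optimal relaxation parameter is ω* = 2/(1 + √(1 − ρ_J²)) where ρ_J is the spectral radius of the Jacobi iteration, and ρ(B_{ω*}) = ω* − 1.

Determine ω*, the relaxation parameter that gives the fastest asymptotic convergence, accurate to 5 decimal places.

ω* = 1.92791

n=83: λ(B_J) = 1 − λ(A)/2 = cos(kπ/84); k=1 gives ρ_J = 0.99930.
√(1−ρ_J²) simplifies to sin(π/84) = 0.037391.
ω* = 2/(1 + 0.037391) = 2/1.037391 = 1.92791.
[ρ_SOR] ω* − 1 = 0.92791.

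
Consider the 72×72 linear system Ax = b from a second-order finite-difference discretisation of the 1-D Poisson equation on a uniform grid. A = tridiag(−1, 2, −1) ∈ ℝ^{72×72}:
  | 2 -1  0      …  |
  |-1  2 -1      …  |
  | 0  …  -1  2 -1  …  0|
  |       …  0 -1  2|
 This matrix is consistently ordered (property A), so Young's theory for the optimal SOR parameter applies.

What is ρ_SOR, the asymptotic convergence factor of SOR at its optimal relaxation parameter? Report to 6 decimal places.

n=72: λ(B_J) = 1 − λ(A)/2 = cos(kπ/73); k=1 gives ρ_J = 0.999074.
root = sin(π/73) = 0.0430222  (since 1−cos² = sin²).
ω* = 2 / (1 + 0.0430222) = 2 / 1.0430222 ≈ 1.917505.
Hence ρ(B_{ω*}) = 1.917505 − 1 = 0.917505.

ρ_SOR = 0.917505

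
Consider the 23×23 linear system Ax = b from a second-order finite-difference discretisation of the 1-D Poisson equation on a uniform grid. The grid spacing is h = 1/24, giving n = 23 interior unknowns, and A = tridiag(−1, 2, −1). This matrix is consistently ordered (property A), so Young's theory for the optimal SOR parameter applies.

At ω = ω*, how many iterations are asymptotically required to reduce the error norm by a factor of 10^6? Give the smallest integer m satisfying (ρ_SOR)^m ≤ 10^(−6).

½·tridiag(1,0,1) at n=23: λ_k = cos(kπ/24); max |λ| at k=1 ⇒ ρ_J = cos(π/24) ≈ 0.9914449.
√(1 − cos²(π/24)) = sin(π/24) ≈ 0.1305262.
Then 2/(1+√(1−ρ_J²)) = 2/(1+0.1305262); ω* = 2/1.1305262 = 1.7690877.
ρ(B_{ω*}) = ω*−1 = 0.7690877
m ≥ 6·ln10 / (−ln 0.7690877) = 52.620; smallest integer m = 53.

m = 53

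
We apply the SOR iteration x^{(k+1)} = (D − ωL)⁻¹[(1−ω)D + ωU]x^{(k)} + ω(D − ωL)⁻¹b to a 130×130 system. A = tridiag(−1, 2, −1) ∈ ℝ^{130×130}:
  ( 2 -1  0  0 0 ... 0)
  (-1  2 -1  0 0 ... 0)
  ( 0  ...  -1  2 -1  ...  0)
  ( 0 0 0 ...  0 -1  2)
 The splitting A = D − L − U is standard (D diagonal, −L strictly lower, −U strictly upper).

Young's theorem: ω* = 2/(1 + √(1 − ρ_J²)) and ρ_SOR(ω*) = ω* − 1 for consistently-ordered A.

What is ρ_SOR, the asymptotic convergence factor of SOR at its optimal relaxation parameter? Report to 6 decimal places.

½·tridiag(1,0,1) at n=130: λ_k = cos(kπ/131); max |λ| at k=1 ⇒ ρ_J = cos(π/131) ≈ 0.999712.
√(1−ρ_J²) = |sin(π/131)| = 0.0239793
Then 2/(1+√(1−ρ_J²)) = 2/(1+0.0239793); ω* = 2/1.0239793 = 1.953164.
and ρ(B_{ω*}) = 1.953164 − 1 = 0.953164.

ρ_SOR = 0.953164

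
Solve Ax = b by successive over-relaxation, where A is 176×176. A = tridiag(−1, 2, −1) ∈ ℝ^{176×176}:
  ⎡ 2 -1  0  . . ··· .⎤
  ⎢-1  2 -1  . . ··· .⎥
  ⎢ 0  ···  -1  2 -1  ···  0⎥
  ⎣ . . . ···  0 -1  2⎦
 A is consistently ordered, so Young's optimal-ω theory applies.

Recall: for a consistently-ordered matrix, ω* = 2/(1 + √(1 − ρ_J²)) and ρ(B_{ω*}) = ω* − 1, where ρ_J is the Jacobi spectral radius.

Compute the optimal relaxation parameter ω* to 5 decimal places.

ω* = 1.96512

n=176: λ(B_J) = 1 − λ(A)/2 = cos(kπ/177); k=1 gives ρ_J = 0.99984.
√(1−ρ_J²) simplifies to sin(π/177) = 0.017748.
Then 2/(1+√(1−ρ_J²)) = 2/(1+0.017748); ω* = 2/1.017748 = 1.96512.
and ρ(B_{ω*}) = 1.96512 − 1 = 0.96512.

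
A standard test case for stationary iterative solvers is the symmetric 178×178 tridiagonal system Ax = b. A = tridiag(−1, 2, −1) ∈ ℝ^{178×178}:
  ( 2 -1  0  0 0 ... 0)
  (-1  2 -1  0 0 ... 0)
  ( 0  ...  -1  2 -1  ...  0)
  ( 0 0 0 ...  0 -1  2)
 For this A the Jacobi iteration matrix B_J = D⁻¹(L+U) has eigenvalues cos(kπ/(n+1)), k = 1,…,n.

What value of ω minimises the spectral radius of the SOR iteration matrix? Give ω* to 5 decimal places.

ρ_J = max_k |cos(kπ/179)| = cos(π/179) = 0.99985
root = sin(π/179) = 0.017550  (since 1−cos² = sin²).
ω* = 2/(1 + 0.017550) = 2/1.017550 = 1.96551.
[ρ_SOR] ω* − 1 = 0.96551.

ω* = 1.96551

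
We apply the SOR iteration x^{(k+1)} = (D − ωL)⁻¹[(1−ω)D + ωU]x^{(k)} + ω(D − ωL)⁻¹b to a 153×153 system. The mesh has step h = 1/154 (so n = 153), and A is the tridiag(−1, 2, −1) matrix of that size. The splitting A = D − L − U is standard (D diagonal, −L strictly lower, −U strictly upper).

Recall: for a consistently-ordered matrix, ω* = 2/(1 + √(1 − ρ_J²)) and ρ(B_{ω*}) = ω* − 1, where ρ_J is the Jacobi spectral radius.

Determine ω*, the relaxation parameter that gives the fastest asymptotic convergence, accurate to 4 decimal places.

n=153: λ(B_J) = 1 − λ(A)/2 = cos(kπ/154); k=1 gives ρ_J = 0.9998.
1 − cos²(π/154) = sin²(π/154) ⇒ √(1−ρ_J²) = sin(π/154) = 0.02040.
Then 2/(1+√(1−ρ_J²)) = 2/(1+0.02040); ω* = 2/1.02040 = 1.9600.
and ρ(B_{ω*}) = 1.9600 − 1 = 0.9600.

ω* = 1.9600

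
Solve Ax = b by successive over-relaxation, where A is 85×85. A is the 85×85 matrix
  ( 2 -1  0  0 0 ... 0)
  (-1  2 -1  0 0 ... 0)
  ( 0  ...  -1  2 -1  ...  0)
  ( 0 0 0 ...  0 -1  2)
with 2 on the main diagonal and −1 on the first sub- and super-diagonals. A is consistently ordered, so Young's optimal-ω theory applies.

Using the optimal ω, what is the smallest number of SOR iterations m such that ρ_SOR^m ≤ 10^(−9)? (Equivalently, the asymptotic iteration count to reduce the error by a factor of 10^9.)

m = 284

ρ_J = max_k |cos(kπ/86)| = cos(π/86) = 0.9993328
√(1−ρ_J²) simplifies to sin(π/86) = 0.0365220.
Then 2/(1+√(1−ρ_J²)) = 2/(1+0.0365220); ω* = 2/1.0365220 = 1.9295297.
Hence ρ(B_{ω*}) = 1.9295297 − 1 = 0.9295297.
m ≥ 9·ln10 / (−ln 0.9295297) = 283.584; smallest integer m = 284.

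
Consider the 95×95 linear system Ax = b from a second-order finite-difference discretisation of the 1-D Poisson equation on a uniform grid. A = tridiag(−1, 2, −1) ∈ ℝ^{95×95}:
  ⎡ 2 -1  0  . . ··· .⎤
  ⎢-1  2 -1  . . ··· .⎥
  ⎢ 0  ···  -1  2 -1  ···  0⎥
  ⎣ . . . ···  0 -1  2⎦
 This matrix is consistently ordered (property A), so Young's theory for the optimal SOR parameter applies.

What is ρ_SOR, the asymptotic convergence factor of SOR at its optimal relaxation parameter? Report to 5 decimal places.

spectrum of D⁻¹(L+U) = {cos(kπ/96) : 1≤k≤95}; ρ_J = cos(π/96) = 0.99946.
1 − cos²(π/96) = sin²(π/96) ⇒ √(1−ρ_J²) = sin(π/96) = 0.032719.
So ω* = 2/1.032719 = 1.93664 (Young).
Hence ρ(B_{ω*}) = 1.93664 − 1 = 0.93664.

ρ_SOR = 0.93664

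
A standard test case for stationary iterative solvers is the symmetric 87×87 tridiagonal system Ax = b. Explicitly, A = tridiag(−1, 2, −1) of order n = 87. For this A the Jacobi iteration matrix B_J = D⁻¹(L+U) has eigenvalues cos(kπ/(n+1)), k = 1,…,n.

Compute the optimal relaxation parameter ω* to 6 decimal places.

ω* = 1.931075

B_J for the 87×87 system has eigenvalues cos(kπ/88); ρ_J = cos(π/88) = 0.999363.
√(1−ρ_J²) = |sin(π/88)| = 0.0356923
ω* = 2 / (1 + 0.0356923) = 2 / 1.0356923 ≈ 1.931075.
ρ(B_{ω*}) = ω*−1 = 0.931075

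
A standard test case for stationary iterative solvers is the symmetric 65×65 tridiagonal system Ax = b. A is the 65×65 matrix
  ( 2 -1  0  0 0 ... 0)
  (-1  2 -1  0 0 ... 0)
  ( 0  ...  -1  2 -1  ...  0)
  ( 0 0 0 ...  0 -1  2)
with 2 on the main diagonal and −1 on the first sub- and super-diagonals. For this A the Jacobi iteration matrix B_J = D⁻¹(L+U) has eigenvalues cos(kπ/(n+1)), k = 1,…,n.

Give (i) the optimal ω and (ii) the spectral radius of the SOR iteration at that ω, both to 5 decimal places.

ρ_J = max_k |cos(kπ/66)| = cos(π/66) = 0.99887
root = sin(π/66) = 0.047582  (since 1−cos² = sin²).
Then 2/(1+√(1−ρ_J²)) = 2/(1+0.047582); ω* = 2/1.047582 = 1.90916.
ρ_SOR = ω* − 1 ≈ 0.90916.

ω* = 1.90916, ρ_SOR = 0.90916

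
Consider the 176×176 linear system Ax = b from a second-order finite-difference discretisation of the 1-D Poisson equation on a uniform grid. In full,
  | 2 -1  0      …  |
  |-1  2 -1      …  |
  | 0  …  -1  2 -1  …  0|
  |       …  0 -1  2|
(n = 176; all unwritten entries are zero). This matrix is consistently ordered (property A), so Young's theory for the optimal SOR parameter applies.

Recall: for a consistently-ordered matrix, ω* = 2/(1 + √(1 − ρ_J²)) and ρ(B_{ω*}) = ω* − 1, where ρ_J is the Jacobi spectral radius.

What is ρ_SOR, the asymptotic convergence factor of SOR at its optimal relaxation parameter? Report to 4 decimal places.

n=176: λ(B_J) = 1 − λ(A)/2 = cos(kπ/177); k=1 gives ρ_J = 0.9998.
1 − cos²(π/177) = sin²(π/177) ⇒ √(1−ρ_J²) = sin(π/177) = 0.01775.
ω* = 2/(1+0.01775) = 1.9651
and ρ(B_{ω*}) = 1.9651 − 1 = 0.9651.

ρ_SOR = 0.9651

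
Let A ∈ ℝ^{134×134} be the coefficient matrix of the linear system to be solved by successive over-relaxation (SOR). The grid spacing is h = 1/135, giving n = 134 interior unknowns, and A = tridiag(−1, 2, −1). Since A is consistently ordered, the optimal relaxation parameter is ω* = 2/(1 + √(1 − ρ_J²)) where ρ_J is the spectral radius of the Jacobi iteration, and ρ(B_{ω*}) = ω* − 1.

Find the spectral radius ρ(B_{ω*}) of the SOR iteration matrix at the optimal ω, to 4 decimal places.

ρ_SOR = 0.9545

n=134: λ(B_J) = 1 − λ(A)/2 = cos(kπ/135); k=1 gives ρ_J = 0.9997.
root = sin(π/135) = 0.02327  (since 1−cos² = sin²).
ω* = 2/(1+0.02327) = 1.9545
ρ_SOR = ω* − 1 = 1.9545 − 1 = 0.9545.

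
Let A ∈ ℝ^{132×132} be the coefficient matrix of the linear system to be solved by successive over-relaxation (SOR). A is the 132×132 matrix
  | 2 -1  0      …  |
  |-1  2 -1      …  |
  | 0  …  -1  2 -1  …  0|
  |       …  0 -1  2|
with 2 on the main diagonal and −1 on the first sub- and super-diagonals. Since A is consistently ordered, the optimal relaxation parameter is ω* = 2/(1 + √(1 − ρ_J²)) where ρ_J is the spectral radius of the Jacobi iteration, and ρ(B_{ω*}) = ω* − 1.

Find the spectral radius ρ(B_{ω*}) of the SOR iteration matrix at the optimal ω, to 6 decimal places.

spectrum of D⁻¹(L+U) = {cos(kπ/133) : 1≤k≤132}; ρ_J = cos(π/133) = 0.999721.
√(1 − cos²(π/133)) = sin(π/133) ≈ 0.0236188.
ω* = 2/(1 + 0.0236188) = 2/1.0236188 = 1.953852.
ρ(B_{ω*}) = ω*−1 = 0.953852

ρ_SOR = 0.953852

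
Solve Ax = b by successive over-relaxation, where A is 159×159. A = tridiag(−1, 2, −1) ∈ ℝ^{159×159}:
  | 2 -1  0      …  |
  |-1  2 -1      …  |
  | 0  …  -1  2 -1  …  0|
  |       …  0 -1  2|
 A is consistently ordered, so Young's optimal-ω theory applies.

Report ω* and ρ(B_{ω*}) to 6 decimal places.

ω* = 1.961489, ρ_SOR = 0.961489

n=159: λ(B_J) = 1 − λ(A)/2 = cos(kπ/160); k=1 gives ρ_J = 0.999807.
√(1−ρ_J²) = |sin(π/160)| = 0.0196337
Then 2/(1+√(1−ρ_J²)) = 2/(1+0.0196337); ω* = 2/1.0196337 = 1.961489.
ρ_SOR = ω* − 1 = 1.961489 − 1 = 0.961489.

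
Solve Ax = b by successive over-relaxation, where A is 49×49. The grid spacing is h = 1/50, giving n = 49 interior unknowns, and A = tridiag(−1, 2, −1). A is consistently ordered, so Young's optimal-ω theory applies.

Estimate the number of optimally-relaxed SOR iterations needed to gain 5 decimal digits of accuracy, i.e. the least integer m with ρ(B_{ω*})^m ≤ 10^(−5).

m = 92

B_J for the 49×49 system has eigenvalues cos(kπ/50); ρ_J = cos(π/50) = 0.9980267.
√(1 − cos²(π/50)) = sin(π/50) ≈ 0.0627905.
So ω* = 2/1.0627905 = 1.8818384 (Young).
[ρ_SOR] ω* − 1 = 0.8818384.
ρ_SOR^m ≤ 10^(−5) ⇔ m ≥ 5·ln10/(−ln 0.8818384) = 11.5129/0.125746 = 91.557; m = ⌈91.557⌉ = 92.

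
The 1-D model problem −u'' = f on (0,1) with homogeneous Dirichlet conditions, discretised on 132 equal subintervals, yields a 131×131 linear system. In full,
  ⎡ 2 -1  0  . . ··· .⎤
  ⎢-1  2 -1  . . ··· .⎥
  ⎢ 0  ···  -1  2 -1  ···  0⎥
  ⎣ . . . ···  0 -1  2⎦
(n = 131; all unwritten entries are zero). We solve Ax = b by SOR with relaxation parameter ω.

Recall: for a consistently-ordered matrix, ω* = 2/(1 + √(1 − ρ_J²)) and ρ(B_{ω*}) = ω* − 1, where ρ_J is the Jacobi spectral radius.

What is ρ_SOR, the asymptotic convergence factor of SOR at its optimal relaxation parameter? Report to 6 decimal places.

ρ_SOR = 0.953511

½·tridiag(1,0,1) at n=131: λ_k = cos(kπ/132); max |λ| at k=1 ⇒ ρ_J = cos(π/132) ≈ 0.999717.
√(1 − cos²(π/132)) = sin(π/132) ≈ 0.0237977.
ω* = 2/(1 + 0.0237977) = 2/1.0237977 = 1.953511.
[ρ_SOR] ω* − 1 = 0.953511.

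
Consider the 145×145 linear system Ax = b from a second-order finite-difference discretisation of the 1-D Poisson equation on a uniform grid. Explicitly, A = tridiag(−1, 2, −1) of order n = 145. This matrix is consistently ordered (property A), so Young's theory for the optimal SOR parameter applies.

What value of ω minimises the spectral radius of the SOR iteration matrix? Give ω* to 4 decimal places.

ω* = 1.9579

n=145: λ(B_J) = 1 − λ(A)/2 = cos(kπ/146); k=1 gives ρ_J = 0.9998.
√(1 − cos²(π/146)) = sin(π/146) ≈ 0.02152.
[ω*] 2 ÷ (1 + 0.02152) = 2 ÷ 1.02152 = 1.9579.
Hence ρ(B_{ω*}) = 1.9579 − 1 = 0.9579.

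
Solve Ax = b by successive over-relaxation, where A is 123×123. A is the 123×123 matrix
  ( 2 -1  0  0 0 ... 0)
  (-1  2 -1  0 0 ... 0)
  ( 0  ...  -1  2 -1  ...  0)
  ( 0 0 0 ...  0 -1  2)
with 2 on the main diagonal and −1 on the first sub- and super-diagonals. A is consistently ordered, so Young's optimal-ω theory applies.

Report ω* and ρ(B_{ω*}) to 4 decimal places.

ω* = 1.9506, ρ_SOR = 0.9506

ρ_J = max_k |cos(kπ/124)| = cos(π/124) = 0.9997
√(1−ρ_J²) = |sin(π/124)| = 0.02533
ω* = 2/(1 + 0.02533) = 2/1.02533 = 1.9506.
and ρ(B_{ω*}) = 1.9506 − 1 = 0.9506.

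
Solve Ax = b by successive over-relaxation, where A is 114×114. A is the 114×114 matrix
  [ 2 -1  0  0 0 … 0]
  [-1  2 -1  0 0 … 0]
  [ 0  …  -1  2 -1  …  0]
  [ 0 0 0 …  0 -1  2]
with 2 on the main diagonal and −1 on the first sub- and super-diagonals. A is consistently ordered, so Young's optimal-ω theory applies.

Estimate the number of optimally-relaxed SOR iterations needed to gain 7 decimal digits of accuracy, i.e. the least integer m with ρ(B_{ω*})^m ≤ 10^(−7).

m = 295

ρ_J = max_k |cos(kπ/115)| = cos(π/115) = 0.9996269
1 − cos²(π/115) = sin²(π/115) ⇒ √(1−ρ_J²) = sin(π/115) = 0.0273148.
ω* = 2/(1+0.0273148) = 1.9468229
and ρ(B_{ω*}) = 1.9468229 − 1 = 0.9468229.
7·ln10 = 16.1181; −ln(0.9468229) = 0.0546432; m = ⌈16.1181/0.0546432⌉ = ⌈294.970⌉ = 295.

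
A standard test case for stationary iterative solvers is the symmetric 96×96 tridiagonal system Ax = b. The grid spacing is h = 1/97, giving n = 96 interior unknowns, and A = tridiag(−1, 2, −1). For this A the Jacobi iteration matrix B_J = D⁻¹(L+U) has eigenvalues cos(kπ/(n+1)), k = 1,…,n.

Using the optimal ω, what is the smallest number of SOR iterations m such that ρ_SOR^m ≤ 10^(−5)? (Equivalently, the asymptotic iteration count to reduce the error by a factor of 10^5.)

½·tridiag(1,0,1) at n=96: λ_k = cos(kπ/97); max |λ| at k=1 ⇒ ρ_J = cos(π/97) ≈ 0.9994756.
√(1−ρ_J²) simplifies to sin(π/97) = 0.0323819.
So ω* = 2/1.0323819 = 1.9372676 (Young).
ρ_SOR = ω* − 1 ≈ 0.9372676.
For 5 digits: m = 5·ln10 / (−ln 0.9372676) = 11.5129/0.0647864 = 177.706; round up → m = 178.

m = 178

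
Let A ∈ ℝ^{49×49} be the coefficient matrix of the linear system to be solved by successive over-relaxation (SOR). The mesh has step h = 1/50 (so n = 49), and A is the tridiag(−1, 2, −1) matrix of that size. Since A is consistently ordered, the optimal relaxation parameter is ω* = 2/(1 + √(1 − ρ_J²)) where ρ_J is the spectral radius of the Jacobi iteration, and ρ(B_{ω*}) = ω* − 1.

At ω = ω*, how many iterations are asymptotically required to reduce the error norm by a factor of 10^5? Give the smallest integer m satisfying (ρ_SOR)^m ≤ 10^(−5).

m = 92

½·tridiag(1,0,1) at n=49: λ_k = cos(kπ/50); max |λ| at k=1 ⇒ ρ_J = cos(π/50) ≈ 0.9980267.
√(1−ρ_J²) simplifies to sin(π/50) = 0.0627905.
[ω*] 2 ÷ (1 + 0.0627905) = 2 ÷ 1.0627905 = 1.8818384.
ρ(B_{ω*}) = ω*−1 = 0.8818384
m ≥ 5·ln10 / (−ln 0.8818384) = 91.557; smallest integer m = 92.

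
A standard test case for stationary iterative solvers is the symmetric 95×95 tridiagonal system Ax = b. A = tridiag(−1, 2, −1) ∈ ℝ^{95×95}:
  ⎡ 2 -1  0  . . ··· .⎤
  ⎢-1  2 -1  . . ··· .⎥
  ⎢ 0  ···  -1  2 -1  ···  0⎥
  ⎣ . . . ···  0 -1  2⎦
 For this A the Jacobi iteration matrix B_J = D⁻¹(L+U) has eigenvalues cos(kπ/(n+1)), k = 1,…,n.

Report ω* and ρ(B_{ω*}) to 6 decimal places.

With n=95, ρ(Jacobi) = cos(π/96) = 0.999465.
√(1−ρ_J²) simplifies to sin(π/96) = 0.0327191.
Then 2/(1+√(1−ρ_J²)) = 2/(1+0.0327191); ω* = 2/1.0327191 = 1.936635.
At ω = 1.936635 every |λ(B_ω)| = ω−1, so ρ_SOR = 0.936635.

ω* = 1.936635, ρ_SOR = 0.936635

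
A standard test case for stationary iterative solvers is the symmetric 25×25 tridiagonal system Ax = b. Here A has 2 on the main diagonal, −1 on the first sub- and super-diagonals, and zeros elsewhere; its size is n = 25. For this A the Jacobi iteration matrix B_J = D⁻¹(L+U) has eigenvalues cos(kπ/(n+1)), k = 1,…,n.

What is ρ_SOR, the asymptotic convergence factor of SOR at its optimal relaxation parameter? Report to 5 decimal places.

ρ_SOR = 0.78486

[ρ_J] n=25: ρ(B_J) = cos(π/(n+1)) = cos(π/26) = 0.99271.
√(1−ρ_J²) = |sin(π/26)| = 0.120537
Then 2/(1+√(1−ρ_J²)) = 2/(1+0.120537); ω* = 2/1.120537 = 1.78486.
ρ(B_{ω*}) = ω*−1 = 0.78486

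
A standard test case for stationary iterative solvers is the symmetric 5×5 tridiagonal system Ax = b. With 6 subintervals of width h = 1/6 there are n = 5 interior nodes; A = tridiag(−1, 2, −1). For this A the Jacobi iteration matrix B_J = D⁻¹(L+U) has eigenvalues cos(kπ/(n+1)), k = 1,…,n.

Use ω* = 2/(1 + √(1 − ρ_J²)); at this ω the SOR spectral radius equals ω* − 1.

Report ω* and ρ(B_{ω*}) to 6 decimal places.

spectrum of D⁻¹(L+U) = {cos(kπ/6) : 1≤k≤5}; ρ_J = cos(π/6) = 0.866025.
√(1−ρ_J²) simplifies to sin(π/6) = 0.5000000.
Young: ω* = 2/(1+√(1−ρ_J²)) = 2/(1+0.5000000) = 2/1.5000000 = 1.333333.
ρ_SOR = ω* − 1 ≈ 0.333333.

ω* = 1.333333, ρ_SOR = 0.333333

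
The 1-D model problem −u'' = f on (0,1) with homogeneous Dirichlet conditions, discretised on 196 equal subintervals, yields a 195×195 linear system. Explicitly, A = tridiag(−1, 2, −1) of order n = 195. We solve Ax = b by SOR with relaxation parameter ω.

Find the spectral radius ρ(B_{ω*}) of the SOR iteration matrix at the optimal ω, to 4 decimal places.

B_J for the 195×195 system has eigenvalues cos(kπ/196); ρ_J = cos(π/196) = 0.9999.
1 − cos²(π/196) = sin²(π/196) ⇒ √(1−ρ_J²) = sin(π/196) = 0.01603.
So ω* = 2/1.01603 = 1.9684 (Young).
At ω = 1.9684 every |λ(B_ω)| = ω−1, so ρ_SOR = 0.9684.

ρ_SOR = 0.9684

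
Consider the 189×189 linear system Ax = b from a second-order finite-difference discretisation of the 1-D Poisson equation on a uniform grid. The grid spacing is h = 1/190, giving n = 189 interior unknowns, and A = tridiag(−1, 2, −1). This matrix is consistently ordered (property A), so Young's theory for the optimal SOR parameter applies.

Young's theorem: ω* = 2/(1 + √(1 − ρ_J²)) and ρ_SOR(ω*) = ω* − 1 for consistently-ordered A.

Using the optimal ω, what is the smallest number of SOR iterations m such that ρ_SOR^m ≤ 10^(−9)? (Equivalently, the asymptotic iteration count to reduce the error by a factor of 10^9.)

With n=189, ρ(Jacobi) = cos(π/190) = 0.9998633.
1 − cos²(π/190) = sin²(π/190) ⇒ √(1−ρ_J²) = sin(π/190) = 0.0165339.
ω* = 2/(1 + 0.0165339) = 2/1.0165339 = 1.9674700.
and ρ(B_{ω*}) = 1.9674700 − 1 = 0.9674700.
m ≥ 9·ln10 / (−ln 0.9674700) = 626.632; smallest integer m = 627.

m = 627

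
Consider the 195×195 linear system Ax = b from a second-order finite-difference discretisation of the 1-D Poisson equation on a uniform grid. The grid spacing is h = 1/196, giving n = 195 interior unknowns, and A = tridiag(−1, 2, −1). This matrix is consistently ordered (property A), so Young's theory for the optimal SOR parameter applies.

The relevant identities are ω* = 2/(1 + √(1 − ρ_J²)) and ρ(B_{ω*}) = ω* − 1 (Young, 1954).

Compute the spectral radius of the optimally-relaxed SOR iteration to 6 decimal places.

ρ_SOR = 0.968450

ρ_J = max_k |cos(kπ/196)| = cos(π/196) = 0.999872
√(1 − cos²(π/196)) = sin(π/196) ≈ 0.0160278.
Young: ω* = 2/(1+√(1−ρ_J²)) = 2/(1+0.0160278) = 2/1.0160278 = 1.968450.
and ρ(B_{ω*}) = 1.968450 − 1 = 0.968450.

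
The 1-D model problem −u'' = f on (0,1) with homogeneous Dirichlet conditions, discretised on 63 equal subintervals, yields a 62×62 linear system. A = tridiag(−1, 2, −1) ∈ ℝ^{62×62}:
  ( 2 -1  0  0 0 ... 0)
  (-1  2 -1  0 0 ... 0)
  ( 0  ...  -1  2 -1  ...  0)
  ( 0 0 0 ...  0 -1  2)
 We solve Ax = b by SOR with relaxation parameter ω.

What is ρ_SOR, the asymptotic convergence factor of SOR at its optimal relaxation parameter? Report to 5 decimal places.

spectrum of D⁻¹(L+U) = {cos(kπ/63) : 1≤k≤62}; ρ_J = cos(π/63) = 0.99876.
√(1−ρ_J²) = |sin(π/63)| = 0.049846
[ω*] 2 ÷ (1 + 0.049846) = 2 ÷ 1.049846 = 1.90504.
and ρ(B_{ω*}) = 1.90504 − 1 = 0.90504.

ρ_SOR = 0.90504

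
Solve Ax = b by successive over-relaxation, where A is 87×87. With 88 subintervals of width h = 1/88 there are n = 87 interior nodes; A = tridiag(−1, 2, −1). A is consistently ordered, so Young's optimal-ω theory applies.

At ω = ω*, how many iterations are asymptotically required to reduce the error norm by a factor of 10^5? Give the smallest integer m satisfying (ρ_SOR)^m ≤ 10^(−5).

m = 162

ρ_J = max_k |cos(kπ/88)| = cos(π/88) = 0.9993628
√(1−ρ_J²) = |sin(π/88)| = 0.0356923
ω* = 2/(1 + 0.0356923) = 2/1.0356923 = 1.9310755.
At ω = 1.9310755 every |λ(B_ω)| = ω−1, so ρ_SOR = 0.9310755.
5·ln10 = 11.5129; −ln(0.9310755) = 0.0714149; m = ⌈11.5129/0.0714149⌉ = ⌈161.211⌉ = 162.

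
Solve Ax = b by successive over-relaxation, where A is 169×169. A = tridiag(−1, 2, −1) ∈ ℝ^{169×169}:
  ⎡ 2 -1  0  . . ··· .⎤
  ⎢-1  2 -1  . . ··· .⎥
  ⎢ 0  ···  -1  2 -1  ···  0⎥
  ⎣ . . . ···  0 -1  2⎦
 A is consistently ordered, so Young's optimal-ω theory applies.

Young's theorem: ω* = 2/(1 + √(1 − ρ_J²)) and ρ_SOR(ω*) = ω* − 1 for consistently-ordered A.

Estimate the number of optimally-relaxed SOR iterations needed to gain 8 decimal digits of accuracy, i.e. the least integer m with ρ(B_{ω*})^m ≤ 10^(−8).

With n=169, ρ(Jacobi) = cos(π/170) = 0.9998293.
√(1 − cos²(π/170)) = sin(π/170) ≈ 0.0184789.
[ω*] 2 ÷ (1 + 0.0184789) = 2 ÷ 1.0184789 = 1.9637127.
and ρ(B_{ω*}) = 1.9637127 − 1 = 0.9637127.
8·ln10 = 18.4207; −ln(0.9637127) = 0.0369621; m = ⌈18.4207/0.0369621⌉ = ⌈498.367⌉ = 499.

m = 499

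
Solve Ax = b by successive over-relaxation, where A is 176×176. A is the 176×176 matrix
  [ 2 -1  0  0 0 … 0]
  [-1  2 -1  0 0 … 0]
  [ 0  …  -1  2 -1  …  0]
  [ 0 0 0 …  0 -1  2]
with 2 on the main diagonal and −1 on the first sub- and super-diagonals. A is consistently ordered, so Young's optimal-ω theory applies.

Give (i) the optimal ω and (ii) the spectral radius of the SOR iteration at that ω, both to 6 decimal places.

n=176: λ(B_J) = 1 − λ(A)/2 = cos(kπ/177); k=1 gives ρ_J = 0.999842.
root = sin(π/177) = 0.0177482  (since 1−cos² = sin²).
ω* = 2/(1 + 0.0177482) = 2/1.0177482 = 1.965123.
and ρ(B_{ω*}) = 1.965123 − 1 = 0.965123.

ω* = 1.965123, ρ_SOR = 0.965123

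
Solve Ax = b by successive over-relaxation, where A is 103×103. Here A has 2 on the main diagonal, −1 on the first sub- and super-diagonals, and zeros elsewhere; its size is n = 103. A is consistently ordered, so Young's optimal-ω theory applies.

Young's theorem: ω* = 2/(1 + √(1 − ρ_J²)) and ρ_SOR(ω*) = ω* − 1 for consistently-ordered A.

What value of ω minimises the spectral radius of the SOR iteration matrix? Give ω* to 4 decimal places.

ω* = 1.9414

ρ_J = max_k |cos(kπ/104)| = cos(π/104) = 0.9995
√(1−ρ_J²) simplifies to sin(π/104) = 0.03020.
ω* = 2/(1+0.03020) = 1.9414
ρ(B_{ω*}) = ω*−1 = 0.9414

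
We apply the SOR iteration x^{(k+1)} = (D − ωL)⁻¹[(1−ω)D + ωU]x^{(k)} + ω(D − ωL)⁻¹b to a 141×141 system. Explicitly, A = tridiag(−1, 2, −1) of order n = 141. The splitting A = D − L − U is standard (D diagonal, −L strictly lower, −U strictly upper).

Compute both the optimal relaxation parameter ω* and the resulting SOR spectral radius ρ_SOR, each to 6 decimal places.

ω* = 1.956713, ρ_SOR = 0.956713

spectrum of D⁻¹(L+U) = {cos(kπ/142) : 1≤k≤141}; ρ_J = cos(π/142) = 0.999755.
1 − cos²(π/142) = sin²(π/142) ⇒ √(1−ρ_J²) = sin(π/142) = 0.0221221.
ω* = 2/(1 + 0.0221221) = 2/1.0221221 = 1.956713.
ρ_SOR = ω* − 1 = 1.956713 − 1 = 0.956713.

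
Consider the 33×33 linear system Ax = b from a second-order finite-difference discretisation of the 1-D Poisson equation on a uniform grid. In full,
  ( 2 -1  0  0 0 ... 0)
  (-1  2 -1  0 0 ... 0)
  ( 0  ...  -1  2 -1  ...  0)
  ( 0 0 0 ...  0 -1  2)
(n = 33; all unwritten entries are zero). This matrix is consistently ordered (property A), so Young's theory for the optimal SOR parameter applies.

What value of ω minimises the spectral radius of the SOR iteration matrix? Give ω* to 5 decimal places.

ω* = 1.83105

n=33: λ(B_J) = 1 − λ(A)/2 = cos(kπ/34); k=1 gives ρ_J = 0.99573.
√(1 − cos²(π/34)) = sin(π/34) ≈ 0.092268.
So ω* = 2/1.092268 = 1.83105 (Young).
ρ(B_{ω*}) = ω*−1 = 0.83105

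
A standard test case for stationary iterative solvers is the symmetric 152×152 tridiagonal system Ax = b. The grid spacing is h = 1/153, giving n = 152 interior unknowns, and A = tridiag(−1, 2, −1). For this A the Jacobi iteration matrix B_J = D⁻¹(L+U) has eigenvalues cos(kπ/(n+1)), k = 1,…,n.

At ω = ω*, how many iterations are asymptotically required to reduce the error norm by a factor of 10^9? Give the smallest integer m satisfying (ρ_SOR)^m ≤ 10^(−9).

B_J for the 152×152 system has eigenvalues cos(kπ/153); ρ_J = cos(π/153) = 0.9997892.
1 − cos²(π/153) = sin²(π/153) ⇒ √(1−ρ_J²) = sin(π/153) = 0.0205318.
Then 2/(1+√(1−ρ_J²)) = 2/(1+0.0205318); ω* = 2/1.0205318 = 1.9597625.
ρ_SOR = ω* − 1 ≈ 0.9597625.
ρ_SOR^m ≤ 10^(−9) ⇔ m ≥ 9·ln10/(−ln 0.9597625) = 20.7233/0.0410694 = 504.592; m = ⌈504.592⌉ = 505.

m = 505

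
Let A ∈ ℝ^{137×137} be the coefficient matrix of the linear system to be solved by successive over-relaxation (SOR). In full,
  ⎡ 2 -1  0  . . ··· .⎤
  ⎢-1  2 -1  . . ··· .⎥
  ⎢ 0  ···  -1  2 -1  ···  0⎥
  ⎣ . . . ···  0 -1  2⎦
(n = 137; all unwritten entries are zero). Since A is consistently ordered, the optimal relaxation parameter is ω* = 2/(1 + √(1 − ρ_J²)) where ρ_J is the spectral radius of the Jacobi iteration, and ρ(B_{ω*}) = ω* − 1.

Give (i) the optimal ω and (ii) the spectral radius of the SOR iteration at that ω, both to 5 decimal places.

ω* = 1.95549, ρ_SOR = 0.95549

ρ_J = max_k |cos(kπ/138)| = cos(π/138) = 0.99974
√(1−ρ_J²) = |sin(π/138)| = 0.022763
Then 2/(1+√(1−ρ_J²)) = 2/(1+0.022763); ω* = 2/1.022763 = 1.95549.
ρ_SOR = ω* − 1 = 1.95549 − 1 = 0.95549.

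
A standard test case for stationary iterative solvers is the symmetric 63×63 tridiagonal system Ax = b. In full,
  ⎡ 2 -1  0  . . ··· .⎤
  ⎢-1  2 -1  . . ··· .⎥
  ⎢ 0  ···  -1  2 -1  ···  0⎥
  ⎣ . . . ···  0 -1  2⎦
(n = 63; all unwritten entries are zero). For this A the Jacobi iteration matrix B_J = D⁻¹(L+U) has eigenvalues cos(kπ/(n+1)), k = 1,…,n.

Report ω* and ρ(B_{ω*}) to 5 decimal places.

½·tridiag(1,0,1) at n=63: λ_k = cos(kπ/64); max |λ| at k=1 ⇒ ρ_J = cos(π/64) ≈ 0.99880.
√(1−ρ_J²) = |sin(π/64)| = 0.049068
Young: ω* = 2/(1+√(1−ρ_J²)) = 2/(1+0.049068) = 2/1.049068 = 1.90645.
At ω = 1.90645 every |λ(B_ω)| = ω−1, so ρ_SOR = 0.90645.

ω* = 1.90645, ρ_SOR = 0.90645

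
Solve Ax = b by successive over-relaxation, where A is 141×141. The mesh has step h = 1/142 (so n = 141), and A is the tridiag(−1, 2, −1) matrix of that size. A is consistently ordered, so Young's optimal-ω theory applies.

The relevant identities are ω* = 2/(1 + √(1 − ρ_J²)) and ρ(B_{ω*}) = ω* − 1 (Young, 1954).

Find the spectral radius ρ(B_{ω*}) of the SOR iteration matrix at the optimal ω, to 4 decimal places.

ρ_SOR = 0.9567

n=141: λ(B_J) = 1 − λ(A)/2 = cos(kπ/142); k=1 gives ρ_J = 0.9998.
√(1−ρ_J²) simplifies to sin(π/142) = 0.02212.
Then 2/(1+√(1−ρ_J²)) = 2/(1+0.02212); ω* = 2/1.02212 = 1.9567.
ρ(B_{ω*}) = ω*−1 = 0.9567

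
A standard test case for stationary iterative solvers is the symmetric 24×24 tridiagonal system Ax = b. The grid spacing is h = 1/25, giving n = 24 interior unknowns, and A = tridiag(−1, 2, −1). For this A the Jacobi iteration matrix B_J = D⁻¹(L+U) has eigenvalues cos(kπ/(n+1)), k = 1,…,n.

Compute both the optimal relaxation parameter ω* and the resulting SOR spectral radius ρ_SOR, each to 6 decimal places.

ω* = 1.777251, ρ_SOR = 0.777251

B_J for the 24×24 system has eigenvalues cos(kπ/25); ρ_J = cos(π/25) = 0.992115.
root = sin(π/25) = 0.1253332  (since 1−cos² = sin²).
Young: ω* = 2/(1+√(1−ρ_J²)) = 2/(1+0.1253332) = 2/1.1253332 = 1.777251.
[ρ_SOR] ω* − 1 = 0.777251.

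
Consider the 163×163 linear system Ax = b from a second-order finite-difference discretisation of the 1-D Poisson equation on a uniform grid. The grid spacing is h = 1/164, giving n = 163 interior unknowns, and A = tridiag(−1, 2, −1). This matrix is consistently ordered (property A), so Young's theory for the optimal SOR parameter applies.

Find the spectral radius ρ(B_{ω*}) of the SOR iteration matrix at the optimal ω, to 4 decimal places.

ρ_SOR = 0.9624

spectrum of D⁻¹(L+U) = {cos(kπ/164) : 1≤k≤163}; ρ_J = cos(π/164) = 0.9998.
1 − cos²(π/164) = sin²(π/164) ⇒ √(1−ρ_J²) = sin(π/164) = 0.01915.
ω* = 2 / (1 + 0.01915) = 2 / 1.01915 ≈ 1.9624.
At ω = 1.9624 every |λ(B_ω)| = ω−1, so ρ_SOR = 0.9624.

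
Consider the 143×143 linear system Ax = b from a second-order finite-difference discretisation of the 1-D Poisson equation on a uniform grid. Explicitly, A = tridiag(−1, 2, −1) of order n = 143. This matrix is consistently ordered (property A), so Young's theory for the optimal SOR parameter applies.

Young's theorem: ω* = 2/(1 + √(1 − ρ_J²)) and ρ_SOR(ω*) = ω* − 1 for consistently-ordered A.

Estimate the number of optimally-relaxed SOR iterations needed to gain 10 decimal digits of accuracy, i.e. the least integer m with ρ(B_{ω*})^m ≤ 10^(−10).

ρ_J = max_k |cos(kπ/144)| = cos(π/144) = 0.9997620
root = sin(π/144) = 0.0218149  (since 1−cos² = sin²).
ω* = 2 / (1 + 0.0218149) = 2 / 1.0218149 ≈ 1.9573017.
Hence ρ(B_{ω*}) = 1.9573017 − 1 = 0.9573017.
For 10 digits: m = 10·ln10 / (−ln 0.9573017) = 23.0259/0.0436367 = 527.673; round up → m = 528.

m = 528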